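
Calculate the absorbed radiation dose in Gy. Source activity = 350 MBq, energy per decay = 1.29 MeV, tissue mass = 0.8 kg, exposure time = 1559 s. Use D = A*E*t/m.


A = 350 MBq = 3.5000e+08 Bq
E = 1.29 MeV = 2.06658e-13 J
D = A*E*t/m = 3.5000e+08*2.06658e-13*1559/0.8
D = 0.141 Gy


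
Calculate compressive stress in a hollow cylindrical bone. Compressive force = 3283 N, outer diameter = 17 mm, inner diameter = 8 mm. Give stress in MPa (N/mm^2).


A = pi*(r_o^2 - r_i^2)
r_o = 8.5 mm, r_i = 4 mm
A = 176.715 mm^2
sigma = F/A = 3283 / 176.715
sigma = 18.58 MPa


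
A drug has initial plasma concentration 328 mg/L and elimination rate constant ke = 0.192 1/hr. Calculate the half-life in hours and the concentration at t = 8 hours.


t_half = ln(2) / ke = 0.693147 / 0.192 = 3.61 hr
C(t) = C0 * exp(-ke*t) = 328 * exp(-0.192*8)
C(8) = 70.6 mg/L


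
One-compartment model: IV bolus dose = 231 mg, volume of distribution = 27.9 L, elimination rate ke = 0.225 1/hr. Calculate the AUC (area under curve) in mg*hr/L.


C0 = Dose/Vd = 231/27.9 = 8.27957 mg/L
AUC = C0/ke = 8.27957/0.225
AUC = 36.8 mg*hr/L


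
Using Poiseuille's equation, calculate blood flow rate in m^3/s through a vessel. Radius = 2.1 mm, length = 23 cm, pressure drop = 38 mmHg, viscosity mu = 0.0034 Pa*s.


Q = pi*r^4*dP / (8*mu*L)
r = 0.0021 m, L = 0.23 m
dP = 38 mmHg = 5066.236 Pa
Q = 4.9478e-05 m^3/s


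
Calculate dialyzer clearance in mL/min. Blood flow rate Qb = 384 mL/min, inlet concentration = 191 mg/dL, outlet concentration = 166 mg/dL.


K = Qb * (Cb_in - Cb_out) / Cb_in
K = 384 * (191 - 166) / 191
K = 50.26 mL/min


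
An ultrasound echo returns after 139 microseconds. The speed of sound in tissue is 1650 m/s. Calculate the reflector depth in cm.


depth = c * t / 2
t = 139 us = 1.3900e-04 s
depth = 1650 * 1.3900e-04 / 2
depth = 0.114675 m = 11.4675 cm


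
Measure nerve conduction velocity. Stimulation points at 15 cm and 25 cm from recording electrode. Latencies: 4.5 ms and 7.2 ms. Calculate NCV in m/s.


Distance = (25 - 15) / 100 = 0.1 m
dt = (7.2 - 4.5) / 1000 = 0.0027 s
NCV = dist / dt = 37.04 m/s


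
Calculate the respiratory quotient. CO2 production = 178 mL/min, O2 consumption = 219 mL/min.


RQ = VCO2 / VO2
RQ = 178 / 219
RQ = 0.8128


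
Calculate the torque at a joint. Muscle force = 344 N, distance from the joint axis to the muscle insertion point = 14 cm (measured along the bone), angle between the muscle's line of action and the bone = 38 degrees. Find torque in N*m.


Torque = F * d * sin(theta)   (moment arm = d*sin(theta))
d = 14 cm = 0.14 m
Torque = 344 * 0.14 * sin(38)
Torque = 29.65 N*m


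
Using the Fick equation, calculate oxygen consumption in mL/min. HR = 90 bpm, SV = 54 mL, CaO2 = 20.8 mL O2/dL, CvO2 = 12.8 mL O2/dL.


CO = HR*SV = 90*54/1000 = 4.86 L/min
a-v O2 diff = 20.8 - 12.8 = 8 mL/dL
VO2 = CO * (CaO2-CvO2) * 10 dL/L
VO2 = 4.86 * 8 * 10
VO2 = 388.8 mL/min


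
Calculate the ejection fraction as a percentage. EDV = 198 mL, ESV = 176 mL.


SV = EDV - ESV = 198 - 176 = 22 mL
EF = SV/EDV * 100 = 22/198 * 100
EF = 11.11%


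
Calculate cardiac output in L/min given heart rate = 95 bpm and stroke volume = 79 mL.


CO = HR * SV
CO = 95 * 79 / 1000
CO = 7.505 L/min


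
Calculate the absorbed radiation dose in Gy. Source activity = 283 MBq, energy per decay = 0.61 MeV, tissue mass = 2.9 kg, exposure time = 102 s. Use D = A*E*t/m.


A = 283 MBq = 2.8300e+08 Bq
E = 0.61 MeV = 9.7722e-14 J
D = A*E*t/m = 2.8300e+08*9.7722e-14*102/2.9
D = 9.7270e-04 Gy


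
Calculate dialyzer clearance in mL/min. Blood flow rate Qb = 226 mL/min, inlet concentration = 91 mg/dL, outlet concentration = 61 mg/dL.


K = Qb * (Cb_in - Cb_out) / Cb_in
K = 226 * (91 - 61) / 91
K = 74.51 mL/min


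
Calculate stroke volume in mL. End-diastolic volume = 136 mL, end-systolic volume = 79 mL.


SV = EDV - ESV
SV = 136 - 79
SV = 57 mL


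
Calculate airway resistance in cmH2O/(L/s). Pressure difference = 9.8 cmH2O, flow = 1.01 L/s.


R = dP / flow
R = 9.8 / 1.01
R = 9.703 cmH2O/(L/s)


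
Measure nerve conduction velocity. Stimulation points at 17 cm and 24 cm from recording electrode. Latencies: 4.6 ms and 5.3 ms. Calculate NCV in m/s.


Distance = (24 - 17) / 100 = 0.07 m
dt = (5.3 - 4.6) / 1000 = 7.0000e-04 s
NCV = dist / dt = 100 m/s


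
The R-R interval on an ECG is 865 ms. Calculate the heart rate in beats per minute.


HR = 60 / RR_interval(s)
RR = 865 ms = 0.865 s
HR = 60 / 0.865 = 69.36 bpm


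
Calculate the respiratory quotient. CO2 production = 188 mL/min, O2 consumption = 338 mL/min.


RQ = VCO2 / VO2
RQ = 188 / 338
RQ = 0.5562


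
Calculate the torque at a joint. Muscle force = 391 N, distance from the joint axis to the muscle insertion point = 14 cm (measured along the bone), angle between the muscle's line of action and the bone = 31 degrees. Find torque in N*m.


Torque = F * d * sin(theta)   (moment arm = d*sin(theta))
d = 14 cm = 0.14 m
Torque = 391 * 0.14 * sin(31)
Torque = 28.19 N*m


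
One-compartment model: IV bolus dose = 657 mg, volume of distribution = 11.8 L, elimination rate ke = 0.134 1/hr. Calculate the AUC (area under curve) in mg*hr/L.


C0 = Dose/Vd = 657/11.8 = 55.678 mg/L
AUC = C0/ke = 55.678/0.134
AUC = 415.5 mg*hr/L


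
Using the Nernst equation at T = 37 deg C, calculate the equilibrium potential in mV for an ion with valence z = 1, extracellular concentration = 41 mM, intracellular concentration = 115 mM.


E = (RT/(zF)) * ln(C_out/C_in)
T = 37 + 273.15 = 310.15 K
E = (8.314 * 310.15 / (1 * 96485)) * ln(41/115)
E = -27.56 mV


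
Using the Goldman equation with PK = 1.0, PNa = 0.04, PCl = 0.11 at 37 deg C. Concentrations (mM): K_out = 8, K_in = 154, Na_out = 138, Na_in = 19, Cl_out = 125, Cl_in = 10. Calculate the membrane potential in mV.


Vm = (RT/F)*ln((PK*Ko + PNa*Nao + PCl*Cli)/(PK*Ki + PNa*Nai + PCl*Clo))
Numer = 14.62, Denom = 168.51
Vm = -65.33 mV


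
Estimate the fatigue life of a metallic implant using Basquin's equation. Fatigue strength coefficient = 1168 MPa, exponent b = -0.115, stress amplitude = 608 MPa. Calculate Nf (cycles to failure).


sigma_a = sigma_f' * (2Nf)^b
2Nf = (sigma_a/sigma_f')^(1/b)
2Nf = (608/1168)^(1/-0.115)
2Nf = 292.11833
Nf = 146.1


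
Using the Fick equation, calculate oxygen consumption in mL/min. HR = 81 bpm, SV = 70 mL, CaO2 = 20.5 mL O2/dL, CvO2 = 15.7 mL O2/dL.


CO = HR*SV = 81*70/1000 = 5.67 L/min
a-v O2 diff = 20.5 - 15.7 = 4.8 mL/dL
VO2 = CO * (CaO2-CvO2) * 10 dL/L
VO2 = 5.67 * 4.8 * 10
VO2 = 272.2 mL/min


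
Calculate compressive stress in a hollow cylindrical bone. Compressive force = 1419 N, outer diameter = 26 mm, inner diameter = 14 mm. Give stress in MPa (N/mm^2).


A = pi*(r_o^2 - r_i^2)
r_o = 13 mm, r_i = 7 mm
A = 376.991 mm^2
sigma = F/A = 1419 / 376.991
sigma = 3.764 MPa


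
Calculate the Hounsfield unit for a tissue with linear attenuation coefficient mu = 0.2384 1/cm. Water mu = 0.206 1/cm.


HU = ((mu_tissue - mu_water) / mu_water) * 1000
HU = ((0.2384 - 0.206) / 0.206) * 1000
HU = 157.3


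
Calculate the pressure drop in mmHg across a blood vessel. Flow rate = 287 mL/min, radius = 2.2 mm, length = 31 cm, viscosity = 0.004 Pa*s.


dP = 8*mu*L*Q / (pi*r^4)
Q = 287 mL/min = 4.78333e-06 m^3/s
dP = 644.765 Pa = 644.765 / 133.322 mmHg = 4.836 mmHg


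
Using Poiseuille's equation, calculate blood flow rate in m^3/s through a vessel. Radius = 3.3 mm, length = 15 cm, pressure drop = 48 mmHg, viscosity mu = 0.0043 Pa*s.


Q = pi*r^4*dP / (8*mu*L)
r = 0.0033 m, L = 0.15 m
dP = 48 mmHg = 6399.456 Pa
Q = 4.6206e-04 m^3/s


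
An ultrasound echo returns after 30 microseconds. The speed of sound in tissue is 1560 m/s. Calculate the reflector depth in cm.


depth = c * t / 2
t = 30 us = 3.0000e-05 s
depth = 1560 * 3.0000e-05 / 2
depth = 0.0234 m = 2.34 cm


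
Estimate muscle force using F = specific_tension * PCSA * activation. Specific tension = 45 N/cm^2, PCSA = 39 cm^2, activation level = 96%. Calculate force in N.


F = sigma * PCSA * activation
F = 45 * 39 * 0.96
F = 1685 N


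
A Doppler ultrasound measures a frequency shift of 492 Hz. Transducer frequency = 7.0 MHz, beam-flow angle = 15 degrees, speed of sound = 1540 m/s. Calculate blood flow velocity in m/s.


v = fd * c / (2 * f0 * cos(theta))
v = 492 * 1540 / (2 * 7.0000e+06 * cos(15))
v = 0.05603 m/s


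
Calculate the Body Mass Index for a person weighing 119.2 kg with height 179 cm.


BMI = weight / height^2
height = 179 cm = 1.79 m
BMI = 119.2 / 1.79^2
BMI = 37.2 kg/m^2


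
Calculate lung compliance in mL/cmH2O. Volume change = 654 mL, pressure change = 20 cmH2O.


C = dV / dP
C = 654 / 20
C = 32.7 mL/cmH2O


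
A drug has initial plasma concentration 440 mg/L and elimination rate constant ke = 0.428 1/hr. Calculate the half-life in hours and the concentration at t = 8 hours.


t_half = ln(2) / ke = 0.693147 / 0.428 = 1.62 hr
C(t) = C0 * exp(-ke*t) = 440 * exp(-0.428*8)
C(8) = 14.34 mg/L


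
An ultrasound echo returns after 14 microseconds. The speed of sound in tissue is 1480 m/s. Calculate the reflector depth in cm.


depth = c * t / 2
t = 14 us = 1.4000e-05 s
depth = 1480 * 1.4000e-05 / 2
depth = 0.01036 m = 1.036 cm


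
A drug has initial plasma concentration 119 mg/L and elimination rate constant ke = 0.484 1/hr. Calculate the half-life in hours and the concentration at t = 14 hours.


t_half = ln(2) / ke = 0.693147 / 0.484 = 1.432 hr
C(t) = C0 * exp(-ke*t) = 119 * exp(-0.484*14)
C(14) = 0.1358 mg/L


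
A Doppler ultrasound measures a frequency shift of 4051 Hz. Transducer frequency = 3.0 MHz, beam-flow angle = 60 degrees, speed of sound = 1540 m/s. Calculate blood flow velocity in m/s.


v = fd * c / (2 * f0 * cos(theta))
v = 4051 * 1540 / (2 * 3.0000e+06 * cos(60))
v = 2.08 m/s


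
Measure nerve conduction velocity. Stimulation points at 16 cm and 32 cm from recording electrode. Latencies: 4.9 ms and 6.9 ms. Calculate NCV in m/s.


Distance = (32 - 16) / 100 = 0.16 m
dt = (6.9 - 4.9) / 1000 = 0.002 s
NCV = dist / dt = 80 m/s


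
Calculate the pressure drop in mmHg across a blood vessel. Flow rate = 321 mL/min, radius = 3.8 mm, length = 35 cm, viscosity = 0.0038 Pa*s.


dP = 8*mu*L*Q / (pi*r^4)
Q = 321 mL/min = 5.35e-06 m^3/s
dP = 86.8983 Pa = 86.8983 / 133.322 mmHg = 0.6518 mmHg


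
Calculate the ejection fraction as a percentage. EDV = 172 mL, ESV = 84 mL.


SV = EDV - ESV = 172 - 84 = 88 mL
EF = SV/EDV * 100 = 88/172 * 100
EF = 51.16%


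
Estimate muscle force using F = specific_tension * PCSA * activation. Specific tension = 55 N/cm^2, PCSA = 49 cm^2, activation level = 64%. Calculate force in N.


F = sigma * PCSA * activation
F = 55 * 49 * 0.64
F = 1725 N


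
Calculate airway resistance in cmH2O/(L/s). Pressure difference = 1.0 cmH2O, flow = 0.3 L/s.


R = dP / flow
R = 1.0 / 0.3
R = 3.333 cmH2O/(L/s)


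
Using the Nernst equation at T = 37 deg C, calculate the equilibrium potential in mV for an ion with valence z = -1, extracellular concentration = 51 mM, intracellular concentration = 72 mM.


E = (RT/(zF)) * ln(C_out/C_in)
T = 37 + 273.15 = 310.15 K
E = (8.314 * 310.15 / (-1 * 96485)) * ln(51/72)
E = 9.216 mV


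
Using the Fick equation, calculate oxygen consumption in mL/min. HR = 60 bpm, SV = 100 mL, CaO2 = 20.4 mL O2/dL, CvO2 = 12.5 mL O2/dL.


CO = HR*SV = 60*100/1000 = 6 L/min
a-v O2 diff = 20.4 - 12.5 = 7.9 mL/dL
VO2 = CO * (CaO2-CvO2) * 10 dL/L
VO2 = 6 * 7.9 * 10
VO2 = 474 mL/min


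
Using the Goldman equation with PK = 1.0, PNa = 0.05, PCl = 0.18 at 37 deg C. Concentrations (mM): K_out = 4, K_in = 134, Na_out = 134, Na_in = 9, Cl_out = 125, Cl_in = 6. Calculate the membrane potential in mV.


Vm = (RT/F)*ln((PK*Ko + PNa*Nao + PCl*Cli)/(PK*Ki + PNa*Nai + PCl*Clo))
Numer = 11.78, Denom = 156.95
Vm = -69.21 mV


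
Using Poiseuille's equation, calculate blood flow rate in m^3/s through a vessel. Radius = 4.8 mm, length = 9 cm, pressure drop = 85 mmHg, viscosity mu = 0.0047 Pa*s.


Q = pi*r^4*dP / (8*mu*L)
r = 0.0048 m, L = 0.09 m
dP = 85 mmHg = 11332.37 Pa
Q = 0.005585 m^3/s


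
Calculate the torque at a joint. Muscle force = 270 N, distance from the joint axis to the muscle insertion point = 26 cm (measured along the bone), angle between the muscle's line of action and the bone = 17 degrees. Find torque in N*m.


Torque = F * d * sin(theta)   (moment arm = d*sin(theta))
d = 26 cm = 0.26 m
Torque = 270 * 0.26 * sin(17)
Torque = 20.52 N*m


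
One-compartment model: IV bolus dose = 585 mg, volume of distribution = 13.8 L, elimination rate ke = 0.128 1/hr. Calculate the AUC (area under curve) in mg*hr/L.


C0 = Dose/Vd = 585/13.8 = 42.3913 mg/L
AUC = C0/ke = 42.3913/0.128
AUC = 331.2 mg*hr/L


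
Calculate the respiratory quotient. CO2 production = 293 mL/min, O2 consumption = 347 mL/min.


RQ = VCO2 / VO2
RQ = 293 / 347
RQ = 0.8444


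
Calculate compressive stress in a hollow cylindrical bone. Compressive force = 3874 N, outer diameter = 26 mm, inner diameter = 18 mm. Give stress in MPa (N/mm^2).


A = pi*(r_o^2 - r_i^2)
r_o = 13 mm, r_i = 9 mm
A = 276.46 mm^2
sigma = F/A = 3874 / 276.46
sigma = 14.01 MPa


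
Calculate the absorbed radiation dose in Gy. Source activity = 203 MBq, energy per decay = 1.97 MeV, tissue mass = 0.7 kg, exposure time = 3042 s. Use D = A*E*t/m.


A = 203 MBq = 2.0300e+08 Bq
E = 1.97 MeV = 3.15594e-13 J
D = A*E*t/m = 2.0300e+08*3.15594e-13*3042/0.7
D = 0.2784 Gy


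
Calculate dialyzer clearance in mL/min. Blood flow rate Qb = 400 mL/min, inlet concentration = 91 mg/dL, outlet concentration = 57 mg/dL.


K = Qb * (Cb_in - Cb_out) / Cb_in
K = 400 * (91 - 57) / 91
K = 149.5 mL/min


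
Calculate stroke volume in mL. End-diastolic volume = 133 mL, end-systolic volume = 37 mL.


SV = EDV - ESV
SV = 133 - 37
SV = 96 mL


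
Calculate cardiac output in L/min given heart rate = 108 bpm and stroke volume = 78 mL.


CO = HR * SV
CO = 108 * 78 / 1000
CO = 8.424 L/min


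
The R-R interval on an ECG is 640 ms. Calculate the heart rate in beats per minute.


HR = 60 / RR_interval(s)
RR = 640 ms = 0.64 s
HR = 60 / 0.64 = 93.75 bpm


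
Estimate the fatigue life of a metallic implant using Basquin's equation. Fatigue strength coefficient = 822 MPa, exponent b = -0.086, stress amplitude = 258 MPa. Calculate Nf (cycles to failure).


sigma_a = sigma_f' * (2Nf)^b
2Nf = (sigma_a/sigma_f')^(1/b)
2Nf = (258/822)^(1/-0.086)
2Nf = 710834.9
Nf = 3.554e+05


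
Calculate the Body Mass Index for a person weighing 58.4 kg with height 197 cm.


BMI = weight / height^2
height = 197 cm = 1.97 m
BMI = 58.4 / 1.97^2
BMI = 15.05 kg/m^2


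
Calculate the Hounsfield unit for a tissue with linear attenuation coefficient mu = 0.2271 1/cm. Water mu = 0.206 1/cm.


HU = ((mu_tissue - mu_water) / mu_water) * 1000
HU = ((0.2271 - 0.206) / 0.206) * 1000
HU = 102.4


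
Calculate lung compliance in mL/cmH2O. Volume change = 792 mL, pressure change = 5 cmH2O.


C = dV / dP
C = 792 / 5
C = 158.4 mL/cmH2O


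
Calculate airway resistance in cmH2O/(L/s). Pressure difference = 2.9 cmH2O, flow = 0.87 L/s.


R = dP / flow
R = 2.9 / 0.87
R = 3.333 cmH2O/(L/s)


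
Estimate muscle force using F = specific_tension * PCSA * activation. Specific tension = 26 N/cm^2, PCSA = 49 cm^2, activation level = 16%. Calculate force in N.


F = sigma * PCSA * activation
F = 26 * 49 * 0.16
F = 203.8 N


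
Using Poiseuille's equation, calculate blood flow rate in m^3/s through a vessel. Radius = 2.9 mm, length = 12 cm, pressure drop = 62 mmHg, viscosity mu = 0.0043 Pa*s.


Q = pi*r^4*dP / (8*mu*L)
r = 0.0029 m, L = 0.12 m
dP = 62 mmHg = 8265.964 Pa
Q = 4.4493e-04 m^3/s


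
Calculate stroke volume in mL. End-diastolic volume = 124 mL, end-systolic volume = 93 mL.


SV = EDV - ESV
SV = 124 - 93
SV = 31 mL


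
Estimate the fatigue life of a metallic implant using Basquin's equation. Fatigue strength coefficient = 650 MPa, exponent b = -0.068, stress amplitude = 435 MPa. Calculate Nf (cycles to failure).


sigma_a = sigma_f' * (2Nf)^b
2Nf = (sigma_a/sigma_f')^(1/b)
2Nf = (435/650)^(1/-0.068)
2Nf = 367.33329
Nf = 183.7


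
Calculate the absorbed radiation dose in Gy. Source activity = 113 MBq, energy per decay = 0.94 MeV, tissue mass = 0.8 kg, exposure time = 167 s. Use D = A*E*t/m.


A = 113 MBq = 1.1300e+08 Bq
E = 0.94 MeV = 1.50588e-13 J
D = A*E*t/m = 1.1300e+08*1.50588e-13*167/0.8
D = 0.003552 Gy


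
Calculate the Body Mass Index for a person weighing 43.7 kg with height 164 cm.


BMI = weight / height^2
height = 164 cm = 1.64 m
BMI = 43.7 / 1.64^2
BMI = 16.25 kg/m^2


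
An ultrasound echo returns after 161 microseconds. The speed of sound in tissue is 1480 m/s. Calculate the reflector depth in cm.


depth = c * t / 2
t = 161 us = 1.6100e-04 s
depth = 1480 * 1.6100e-04 / 2
depth = 0.11914 m = 11.914 cm


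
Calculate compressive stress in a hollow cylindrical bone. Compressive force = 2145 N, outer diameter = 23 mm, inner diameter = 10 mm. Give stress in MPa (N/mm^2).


A = pi*(r_o^2 - r_i^2)
r_o = 11.5 mm, r_i = 5 mm
A = 336.936 mm^2
sigma = F/A = 2145 / 336.936
sigma = 6.366 MPa


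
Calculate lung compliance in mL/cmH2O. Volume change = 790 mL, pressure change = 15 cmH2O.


C = dV / dP
C = 790 / 15
C = 52.67 mL/cmH2O


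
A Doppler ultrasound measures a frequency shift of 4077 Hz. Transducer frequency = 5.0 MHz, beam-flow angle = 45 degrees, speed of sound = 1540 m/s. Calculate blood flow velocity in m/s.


v = fd * c / (2 * f0 * cos(theta))
v = 4077 * 1540 / (2 * 5.0000e+06 * cos(45))
v = 0.8879 m/s


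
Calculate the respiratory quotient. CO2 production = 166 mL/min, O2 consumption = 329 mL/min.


RQ = VCO2 / VO2
RQ = 166 / 329
RQ = 0.5046


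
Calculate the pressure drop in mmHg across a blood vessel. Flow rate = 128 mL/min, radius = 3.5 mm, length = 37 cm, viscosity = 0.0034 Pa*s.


dP = 8*mu*L*Q / (pi*r^4)
Q = 128 mL/min = 2.13333e-06 m^3/s
dP = 45.5414 Pa = 45.5414 / 133.322 mmHg = 0.3416 mmHg


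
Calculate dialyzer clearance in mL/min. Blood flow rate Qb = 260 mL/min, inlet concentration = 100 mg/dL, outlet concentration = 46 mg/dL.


K = Qb * (Cb_in - Cb_out) / Cb_in
K = 260 * (100 - 46) / 100
K = 140.4 mL/min


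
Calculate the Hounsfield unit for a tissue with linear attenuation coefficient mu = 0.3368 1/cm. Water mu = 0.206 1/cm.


HU = ((mu_tissue - mu_water) / mu_water) * 1000
HU = ((0.3368 - 0.206) / 0.206) * 1000
HU = 635


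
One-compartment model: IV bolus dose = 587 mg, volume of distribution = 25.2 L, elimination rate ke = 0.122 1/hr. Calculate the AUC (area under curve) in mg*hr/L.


C0 = Dose/Vd = 587/25.2 = 23.2937 mg/L
AUC = C0/ke = 23.2937/0.122
AUC = 190.9 mg*hr/L


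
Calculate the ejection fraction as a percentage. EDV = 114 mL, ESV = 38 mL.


SV = EDV - ESV = 114 - 38 = 76 mL
EF = SV/EDV * 100 = 76/114 * 100
EF = 66.67%


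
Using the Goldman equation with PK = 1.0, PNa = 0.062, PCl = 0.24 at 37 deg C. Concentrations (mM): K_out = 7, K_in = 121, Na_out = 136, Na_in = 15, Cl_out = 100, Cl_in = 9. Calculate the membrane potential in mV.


Vm = (RT/F)*ln((PK*Ko + PNa*Nao + PCl*Cli)/(PK*Ki + PNa*Nai + PCl*Clo))
Numer = 17.592, Denom = 145.93
Vm = -56.54 mV


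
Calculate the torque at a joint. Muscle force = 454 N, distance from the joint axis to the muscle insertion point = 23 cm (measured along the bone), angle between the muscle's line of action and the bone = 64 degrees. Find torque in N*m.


Torque = F * d * sin(theta)   (moment arm = d*sin(theta))
d = 23 cm = 0.23 m
Torque = 454 * 0.23 * sin(64)
Torque = 93.85 N*m


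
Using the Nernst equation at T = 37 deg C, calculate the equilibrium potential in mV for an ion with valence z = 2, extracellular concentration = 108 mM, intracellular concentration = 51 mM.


E = (RT/(zF)) * ln(C_out/C_in)
T = 37 + 273.15 = 310.15 K
E = (8.314 * 310.15 / (2 * 96485)) * ln(108/51)
E = 10.03 mV


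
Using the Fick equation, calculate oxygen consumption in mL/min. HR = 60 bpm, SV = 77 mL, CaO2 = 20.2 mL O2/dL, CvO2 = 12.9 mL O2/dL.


CO = HR*SV = 60*77/1000 = 4.62 L/min
a-v O2 diff = 20.2 - 12.9 = 7.3 mL/dL
VO2 = CO * (CaO2-CvO2) * 10 dL/L
VO2 = 4.62 * 7.3 * 10
VO2 = 337.3 mL/min


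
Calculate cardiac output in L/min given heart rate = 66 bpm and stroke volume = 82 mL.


CO = HR * SV
CO = 66 * 82 / 1000
CO = 5.412 L/min


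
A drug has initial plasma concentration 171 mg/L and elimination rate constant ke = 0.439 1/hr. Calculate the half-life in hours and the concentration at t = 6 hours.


t_half = ln(2) / ke = 0.693147 / 0.439 = 1.579 hr
C(t) = C0 * exp(-ke*t) = 171 * exp(-0.439*6)
C(6) = 12.28 mg/L


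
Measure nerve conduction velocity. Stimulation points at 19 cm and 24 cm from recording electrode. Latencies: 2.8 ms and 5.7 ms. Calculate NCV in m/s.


Distance = (24 - 19) / 100 = 0.05 m
dt = (5.7 - 2.8) / 1000 = 0.0029 s
NCV = dist / dt = 17.24 m/s


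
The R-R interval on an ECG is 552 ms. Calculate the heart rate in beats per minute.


HR = 60 / RR_interval(s)
RR = 552 ms = 0.552 s
HR = 60 / 0.552 = 108.7 bpm


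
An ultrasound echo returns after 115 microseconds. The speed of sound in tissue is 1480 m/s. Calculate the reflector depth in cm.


depth = c * t / 2
t = 115 us = 1.1500e-04 s
depth = 1480 * 1.1500e-04 / 2
depth = 0.0851 m = 8.51 cm


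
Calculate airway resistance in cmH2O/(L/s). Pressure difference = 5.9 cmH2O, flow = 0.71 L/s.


R = dP / flow
R = 5.9 / 0.71
R = 8.31 cmH2O/(L/s)


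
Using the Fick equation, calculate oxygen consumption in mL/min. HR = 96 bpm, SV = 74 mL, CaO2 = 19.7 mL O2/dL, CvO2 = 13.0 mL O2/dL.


CO = HR*SV = 96*74/1000 = 7.104 L/min
a-v O2 diff = 19.7 - 13.0 = 6.7 mL/dL
VO2 = CO * (CaO2-CvO2) * 10 dL/L
VO2 = 7.104 * 6.7 * 10
VO2 = 476 mL/min


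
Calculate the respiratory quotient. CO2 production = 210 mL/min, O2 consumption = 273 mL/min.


RQ = VCO2 / VO2
RQ = 210 / 273
RQ = 0.7692


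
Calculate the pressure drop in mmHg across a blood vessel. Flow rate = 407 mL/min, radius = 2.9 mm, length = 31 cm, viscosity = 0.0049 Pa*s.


dP = 8*mu*L*Q / (pi*r^4)
Q = 407 mL/min = 6.78333e-06 m^3/s
dP = 370.979 Pa = 370.979 / 133.322 mmHg = 2.783 mmHg


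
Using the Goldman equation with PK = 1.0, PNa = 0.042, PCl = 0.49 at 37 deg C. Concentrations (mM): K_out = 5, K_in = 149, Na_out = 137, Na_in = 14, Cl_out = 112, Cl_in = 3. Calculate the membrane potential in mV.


Vm = (RT/F)*ln((PK*Ko + PNa*Nao + PCl*Cli)/(PK*Ki + PNa*Nai + PCl*Clo))
Numer = 12.224, Denom = 204.468
Vm = -75.29 mV


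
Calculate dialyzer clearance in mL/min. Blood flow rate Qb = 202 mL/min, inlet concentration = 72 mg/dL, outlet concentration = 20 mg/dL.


K = Qb * (Cb_in - Cb_out) / Cb_in
K = 202 * (72 - 20) / 72
K = 145.9 mL/min


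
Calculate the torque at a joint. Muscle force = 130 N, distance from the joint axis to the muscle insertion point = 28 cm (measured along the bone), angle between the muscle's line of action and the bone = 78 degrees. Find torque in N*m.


Torque = F * d * sin(theta)   (moment arm = d*sin(theta))
d = 28 cm = 0.28 m
Torque = 130 * 0.28 * sin(78)
Torque = 35.6 N*m


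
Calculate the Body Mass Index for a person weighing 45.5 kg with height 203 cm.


BMI = weight / height^2
height = 203 cm = 2.03 m
BMI = 45.5 / 2.03^2
BMI = 11.04 kg/m^2


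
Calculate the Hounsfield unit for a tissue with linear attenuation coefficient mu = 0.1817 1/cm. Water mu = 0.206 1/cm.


HU = ((mu_tissue - mu_water) / mu_water) * 1000
HU = ((0.1817 - 0.206) / 0.206) * 1000
HU = -118


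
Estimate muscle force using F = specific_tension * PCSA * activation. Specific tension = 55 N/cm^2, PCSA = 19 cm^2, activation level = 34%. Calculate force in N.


F = sigma * PCSA * activation
F = 55 * 19 * 0.34
F = 355.3 N


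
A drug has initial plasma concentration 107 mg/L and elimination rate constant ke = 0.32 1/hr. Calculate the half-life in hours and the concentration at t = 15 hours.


t_half = ln(2) / ke = 0.693147 / 0.32 = 2.166 hr
C(t) = C0 * exp(-ke*t) = 107 * exp(-0.32*15)
C(15) = 0.8806 mg/L


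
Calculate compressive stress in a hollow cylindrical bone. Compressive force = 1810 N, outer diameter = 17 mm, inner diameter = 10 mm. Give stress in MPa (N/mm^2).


A = pi*(r_o^2 - r_i^2)
r_o = 8.5 mm, r_i = 5 mm
A = 148.44 mm^2
sigma = F/A = 1810 / 148.44
sigma = 12.19 MPa


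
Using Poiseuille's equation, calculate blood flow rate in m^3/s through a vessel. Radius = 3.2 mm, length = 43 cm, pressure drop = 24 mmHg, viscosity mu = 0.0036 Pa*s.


Q = pi*r^4*dP / (8*mu*L)
r = 0.0032 m, L = 0.43 m
dP = 24 mmHg = 3199.728 Pa
Q = 8.5114e-05 m^3/s


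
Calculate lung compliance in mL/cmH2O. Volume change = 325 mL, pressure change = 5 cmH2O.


C = dV / dP
C = 325 / 5
C = 65 mL/cmH2O


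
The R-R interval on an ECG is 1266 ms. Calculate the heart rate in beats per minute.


HR = 60 / RR_interval(s)
RR = 1266 ms = 1.266 s
HR = 60 / 1.266 = 47.39 bpm


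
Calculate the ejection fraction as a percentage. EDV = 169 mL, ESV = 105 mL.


SV = EDV - ESV = 169 - 105 = 64 mL
EF = SV/EDV * 100 = 64/169 * 100
EF = 37.87%


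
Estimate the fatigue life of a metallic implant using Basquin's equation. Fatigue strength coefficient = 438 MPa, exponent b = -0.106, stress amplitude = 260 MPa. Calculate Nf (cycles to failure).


sigma_a = sigma_f' * (2Nf)^b
2Nf = (sigma_a/sigma_f')^(1/b)
2Nf = (260/438)^(1/-0.106)
2Nf = 137.02495
Nf = 68.51


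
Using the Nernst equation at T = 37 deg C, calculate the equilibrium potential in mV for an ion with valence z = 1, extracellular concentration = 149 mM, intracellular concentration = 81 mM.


E = (RT/(zF)) * ln(C_out/C_in)
T = 37 + 273.15 = 310.15 K
E = (8.314 * 310.15 / (1 * 96485)) * ln(149/81)
E = 16.29 mV


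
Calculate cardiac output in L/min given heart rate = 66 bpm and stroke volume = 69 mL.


CO = HR * SV
CO = 66 * 69 / 1000
CO = 4.554 L/min


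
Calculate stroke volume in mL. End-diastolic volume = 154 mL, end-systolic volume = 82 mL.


SV = EDV - ESV
SV = 154 - 82
SV = 72 mL


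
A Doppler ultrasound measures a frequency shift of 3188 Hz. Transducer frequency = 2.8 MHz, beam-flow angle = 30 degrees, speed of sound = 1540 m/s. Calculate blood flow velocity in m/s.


v = fd * c / (2 * f0 * cos(theta))
v = 3188 * 1540 / (2 * 2.8000e+06 * cos(30))
v = 1.012 m/s


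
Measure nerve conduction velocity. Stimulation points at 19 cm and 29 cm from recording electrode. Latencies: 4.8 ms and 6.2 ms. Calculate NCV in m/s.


Distance = (29 - 19) / 100 = 0.1 m
dt = (6.2 - 4.8) / 1000 = 0.0014 s
NCV = dist / dt = 71.43 m/s


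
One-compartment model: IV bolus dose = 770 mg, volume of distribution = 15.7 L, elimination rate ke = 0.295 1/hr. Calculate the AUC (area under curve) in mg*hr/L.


C0 = Dose/Vd = 770/15.7 = 49.0446 mg/L
AUC = C0/ke = 49.0446/0.295
AUC = 166.3 mg*hr/L


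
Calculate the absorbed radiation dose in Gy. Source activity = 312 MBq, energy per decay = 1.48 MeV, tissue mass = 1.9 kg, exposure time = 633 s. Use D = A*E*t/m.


A = 312 MBq = 3.1200e+08 Bq
E = 1.48 MeV = 2.37096e-13 J
D = A*E*t/m = 3.1200e+08*2.37096e-13*633/1.9
D = 0.02465 Gy


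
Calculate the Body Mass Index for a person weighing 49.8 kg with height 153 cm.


BMI = weight / height^2
height = 153 cm = 1.53 m
BMI = 49.8 / 1.53^2
BMI = 21.27 kg/m^2


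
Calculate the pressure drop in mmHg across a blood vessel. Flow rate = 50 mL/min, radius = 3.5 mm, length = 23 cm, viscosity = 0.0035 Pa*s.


dP = 8*mu*L*Q / (pi*r^4)
Q = 50 mL/min = 8.33333e-07 m^3/s
dP = 11.3837 Pa = 11.3837 / 133.322 mmHg = 0.08539 mmHg


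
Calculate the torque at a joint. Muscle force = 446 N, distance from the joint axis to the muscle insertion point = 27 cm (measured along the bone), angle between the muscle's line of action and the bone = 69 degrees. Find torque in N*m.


Torque = F * d * sin(theta)   (moment arm = d*sin(theta))
d = 27 cm = 0.27 m
Torque = 446 * 0.27 * sin(69)
Torque = 112.4 N*m


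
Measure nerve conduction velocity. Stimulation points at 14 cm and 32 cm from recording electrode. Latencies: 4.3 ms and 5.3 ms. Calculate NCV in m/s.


Distance = (32 - 14) / 100 = 0.18 m
dt = (5.3 - 4.3) / 1000 = 0.001 s
NCV = dist / dt = 180 m/s


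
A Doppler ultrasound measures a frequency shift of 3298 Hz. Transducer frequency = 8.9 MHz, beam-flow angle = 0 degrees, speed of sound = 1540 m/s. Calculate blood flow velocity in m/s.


v = fd * c / (2 * f0 * cos(theta))
v = 3298 * 1540 / (2 * 8.9000e+06 * cos(0))
v = 0.2853 m/s


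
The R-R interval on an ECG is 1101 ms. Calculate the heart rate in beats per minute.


HR = 60 / RR_interval(s)
RR = 1101 ms = 1.101 s
HR = 60 / 1.101 = 54.5 bpm


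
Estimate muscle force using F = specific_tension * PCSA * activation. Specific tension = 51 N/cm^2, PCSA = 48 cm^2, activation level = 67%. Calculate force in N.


F = sigma * PCSA * activation
F = 51 * 48 * 0.67
F = 1640 N


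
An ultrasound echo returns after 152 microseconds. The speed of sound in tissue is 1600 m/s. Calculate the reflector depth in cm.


depth = c * t / 2
t = 152 us = 1.5200e-04 s
depth = 1600 * 1.5200e-04 / 2
depth = 0.1216 m = 12.16 cm


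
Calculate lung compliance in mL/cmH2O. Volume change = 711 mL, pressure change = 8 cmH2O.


C = dV / dP
C = 711 / 8
C = 88.88 mL/cmH2O


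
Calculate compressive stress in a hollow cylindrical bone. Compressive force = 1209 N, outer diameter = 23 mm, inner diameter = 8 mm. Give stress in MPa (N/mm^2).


A = pi*(r_o^2 - r_i^2)
r_o = 11.5 mm, r_i = 4 mm
A = 365.21 mm^2
sigma = F/A = 1209 / 365.21
sigma = 3.31 MPa


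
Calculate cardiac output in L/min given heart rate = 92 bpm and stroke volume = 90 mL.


CO = HR * SV
CO = 92 * 90 / 1000
CO = 8.28 L/min


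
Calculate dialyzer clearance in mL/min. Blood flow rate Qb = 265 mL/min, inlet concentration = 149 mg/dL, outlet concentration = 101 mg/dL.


K = Qb * (Cb_in - Cb_out) / Cb_in
K = 265 * (149 - 101) / 149
K = 85.37 mL/min


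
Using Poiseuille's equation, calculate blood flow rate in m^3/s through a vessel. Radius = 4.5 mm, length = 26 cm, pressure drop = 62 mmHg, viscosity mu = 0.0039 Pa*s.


Q = pi*r^4*dP / (8*mu*L)
r = 0.0045 m, L = 0.26 m
dP = 62 mmHg = 8265.964 Pa
Q = 0.001313 m^3/s


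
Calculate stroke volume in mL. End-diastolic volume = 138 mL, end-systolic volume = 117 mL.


SV = EDV - ESV
SV = 138 - 117
SV = 21 mL


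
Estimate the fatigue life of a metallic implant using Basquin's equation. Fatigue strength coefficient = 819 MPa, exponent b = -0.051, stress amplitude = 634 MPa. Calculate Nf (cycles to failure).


sigma_a = sigma_f' * (2Nf)^b
2Nf = (sigma_a/sigma_f')^(1/b)
2Nf = (634/819)^(1/-0.051)
2Nf = 151.45623
Nf = 75.73


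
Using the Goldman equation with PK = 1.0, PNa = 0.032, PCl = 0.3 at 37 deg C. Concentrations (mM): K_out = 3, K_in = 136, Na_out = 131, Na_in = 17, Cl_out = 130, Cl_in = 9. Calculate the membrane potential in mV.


Vm = (RT/F)*ln((PK*Ko + PNa*Nao + PCl*Cli)/(PK*Ki + PNa*Nai + PCl*Clo))
Numer = 9.892, Denom = 175.544
Vm = -76.87 mV


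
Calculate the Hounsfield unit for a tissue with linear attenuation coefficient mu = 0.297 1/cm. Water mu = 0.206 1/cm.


HU = ((mu_tissue - mu_water) / mu_water) * 1000
HU = ((0.297 - 0.206) / 0.206) * 1000
HU = 441.7


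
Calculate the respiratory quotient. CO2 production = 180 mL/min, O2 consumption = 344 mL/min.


RQ = VCO2 / VO2
RQ = 180 / 344
RQ = 0.5233


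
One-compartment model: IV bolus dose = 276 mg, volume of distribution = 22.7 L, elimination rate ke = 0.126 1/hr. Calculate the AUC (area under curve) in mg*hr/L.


C0 = Dose/Vd = 276/22.7 = 12.1586 mg/L
AUC = C0/ke = 12.1586/0.126
AUC = 96.5 mg*hr/L


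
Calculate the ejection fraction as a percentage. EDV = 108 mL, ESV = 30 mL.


SV = EDV - ESV = 108 - 30 = 78 mL
EF = SV/EDV * 100 = 78/108 * 100
EF = 72.22%


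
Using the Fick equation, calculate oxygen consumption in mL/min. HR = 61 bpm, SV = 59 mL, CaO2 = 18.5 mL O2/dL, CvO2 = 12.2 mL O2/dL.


CO = HR*SV = 61*59/1000 = 3.599 L/min
a-v O2 diff = 18.5 - 12.2 = 6.3 mL/dL
VO2 = CO * (CaO2-CvO2) * 10 dL/L
VO2 = 3.599 * 6.3 * 10
VO2 = 226.7 mL/min


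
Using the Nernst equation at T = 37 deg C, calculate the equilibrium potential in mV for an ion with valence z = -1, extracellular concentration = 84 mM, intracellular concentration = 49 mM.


E = (RT/(zF)) * ln(C_out/C_in)
T = 37 + 273.15 = 310.15 K
E = (8.314 * 310.15 / (-1 * 96485)) * ln(84/49)
E = -14.4 mV


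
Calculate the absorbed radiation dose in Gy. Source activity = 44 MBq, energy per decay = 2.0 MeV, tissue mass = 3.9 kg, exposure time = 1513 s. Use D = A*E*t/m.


A = 44 MBq = 4.4000e+07 Bq
E = 2.0 MeV = 3.204e-13 J
D = A*E*t/m = 4.4000e+07*3.204e-13*1513/3.9
D = 0.005469 Gy


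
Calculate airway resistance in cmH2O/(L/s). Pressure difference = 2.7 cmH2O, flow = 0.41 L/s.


R = dP / flow
R = 2.7 / 0.41
R = 6.585 cmH2O/(L/s)


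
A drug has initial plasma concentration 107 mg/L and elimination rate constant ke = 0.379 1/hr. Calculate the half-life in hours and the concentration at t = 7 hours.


t_half = ln(2) / ke = 0.693147 / 0.379 = 1.829 hr
C(t) = C0 * exp(-ke*t) = 107 * exp(-0.379*7)
C(7) = 7.537 mg/L


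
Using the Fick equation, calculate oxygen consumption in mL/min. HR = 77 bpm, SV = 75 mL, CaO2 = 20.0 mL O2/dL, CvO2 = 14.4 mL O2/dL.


CO = HR*SV = 77*75/1000 = 5.775 L/min
a-v O2 diff = 20.0 - 14.4 = 5.6 mL/dL
VO2 = CO * (CaO2-CvO2) * 10 dL/L
VO2 = 5.775 * 5.6 * 10
VO2 = 323.4 mL/min


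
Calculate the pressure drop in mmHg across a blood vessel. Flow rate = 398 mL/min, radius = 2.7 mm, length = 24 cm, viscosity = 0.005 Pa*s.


dP = 8*mu*L*Q / (pi*r^4)
Q = 398 mL/min = 6.63333e-06 m^3/s
dP = 381.415 Pa = 381.415 / 133.322 mmHg = 2.861 mmHg


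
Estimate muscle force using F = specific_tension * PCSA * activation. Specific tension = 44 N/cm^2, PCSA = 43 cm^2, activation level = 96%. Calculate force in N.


F = sigma * PCSA * activation
F = 44 * 43 * 0.96
F = 1816 N


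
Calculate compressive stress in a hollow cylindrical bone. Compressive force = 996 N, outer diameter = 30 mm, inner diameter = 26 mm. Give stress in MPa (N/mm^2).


A = pi*(r_o^2 - r_i^2)
r_o = 15 mm, r_i = 13 mm
A = 175.929 mm^2
sigma = F/A = 996 / 175.929
sigma = 5.661 MPa


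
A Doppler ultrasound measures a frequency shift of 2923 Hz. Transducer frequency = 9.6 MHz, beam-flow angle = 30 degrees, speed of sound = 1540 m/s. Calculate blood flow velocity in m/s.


v = fd * c / (2 * f0 * cos(theta))
v = 2923 * 1540 / (2 * 9.6000e+06 * cos(30))
v = 0.2707 m/s


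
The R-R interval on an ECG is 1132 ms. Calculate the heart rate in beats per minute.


HR = 60 / RR_interval(s)
RR = 1132 ms = 1.132 s
HR = 60 / 1.132 = 53 bpm


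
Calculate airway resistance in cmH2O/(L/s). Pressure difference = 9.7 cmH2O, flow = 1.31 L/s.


R = dP / flow
R = 9.7 / 1.31
R = 7.405 cmH2O/(L/s)


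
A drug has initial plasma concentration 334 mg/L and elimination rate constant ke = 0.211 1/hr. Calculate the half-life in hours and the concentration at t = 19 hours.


t_half = ln(2) / ke = 0.693147 / 0.211 = 3.285 hr
C(t) = C0 * exp(-ke*t) = 334 * exp(-0.211*19)
C(19) = 6.063 mg/L


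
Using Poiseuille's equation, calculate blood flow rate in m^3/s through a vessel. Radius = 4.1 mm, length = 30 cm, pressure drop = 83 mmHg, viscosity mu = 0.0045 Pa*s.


Q = pi*r^4*dP / (8*mu*L)
r = 0.0041 m, L = 0.3 m
dP = 83 mmHg = 11065.726 Pa
Q = 9.0958e-04 m^3/s


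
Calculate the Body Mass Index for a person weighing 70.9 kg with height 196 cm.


BMI = weight / height^2
height = 196 cm = 1.96 m
BMI = 70.9 / 1.96^2
BMI = 18.46 kg/m^2


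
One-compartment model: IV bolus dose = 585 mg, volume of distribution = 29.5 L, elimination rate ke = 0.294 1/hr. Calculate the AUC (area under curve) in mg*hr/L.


C0 = Dose/Vd = 585/29.5 = 19.8305 mg/L
AUC = C0/ke = 19.8305/0.294
AUC = 67.45 mg*hr/L


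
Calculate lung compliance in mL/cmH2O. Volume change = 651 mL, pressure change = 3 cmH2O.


C = dV / dP
C = 651 / 3
C = 217 mL/cmH2O


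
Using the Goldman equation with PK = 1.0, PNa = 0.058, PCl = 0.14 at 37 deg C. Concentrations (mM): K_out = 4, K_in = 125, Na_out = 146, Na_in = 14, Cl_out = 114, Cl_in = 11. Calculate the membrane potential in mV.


Vm = (RT/F)*ln((PK*Ko + PNa*Nao + PCl*Cli)/(PK*Ki + PNa*Nai + PCl*Clo))
Numer = 14.008, Denom = 141.772
Vm = -61.86 mV


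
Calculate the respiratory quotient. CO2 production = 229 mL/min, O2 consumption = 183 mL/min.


RQ = VCO2 / VO2
RQ = 229 / 183
RQ = 1.251


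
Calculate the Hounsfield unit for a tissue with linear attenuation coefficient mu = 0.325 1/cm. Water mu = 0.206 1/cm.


HU = ((mu_tissue - mu_water) / mu_water) * 1000
HU = ((0.325 - 0.206) / 0.206) * 1000
HU = 577.7


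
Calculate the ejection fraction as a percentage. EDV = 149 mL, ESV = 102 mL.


SV = EDV - ESV = 149 - 102 = 47 mL
EF = SV/EDV * 100 = 47/149 * 100
EF = 31.54%


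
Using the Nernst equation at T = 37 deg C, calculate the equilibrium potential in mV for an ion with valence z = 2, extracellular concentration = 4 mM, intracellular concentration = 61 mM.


E = (RT/(zF)) * ln(C_out/C_in)
T = 37 + 273.15 = 310.15 K
E = (8.314 * 310.15 / (2 * 96485)) * ln(4/61)
E = -36.41 mV


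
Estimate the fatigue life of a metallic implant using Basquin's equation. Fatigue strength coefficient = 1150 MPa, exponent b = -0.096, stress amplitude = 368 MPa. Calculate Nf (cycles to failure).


sigma_a = sigma_f' * (2Nf)^b
2Nf = (sigma_a/sigma_f')^(1/b)
2Nf = (368/1150)^(1/-0.096)
2Nf = 142786.69
Nf = 7.139e+04


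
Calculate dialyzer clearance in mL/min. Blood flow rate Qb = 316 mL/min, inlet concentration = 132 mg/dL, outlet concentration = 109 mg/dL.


K = Qb * (Cb_in - Cb_out) / Cb_in
K = 316 * (132 - 109) / 132
K = 55.06 mL/min


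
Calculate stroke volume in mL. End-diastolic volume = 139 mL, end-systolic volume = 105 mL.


SV = EDV - ESV
SV = 139 - 105
SV = 34 mL


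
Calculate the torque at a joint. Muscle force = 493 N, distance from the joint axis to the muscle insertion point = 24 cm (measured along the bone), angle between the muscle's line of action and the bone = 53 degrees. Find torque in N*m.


Torque = F * d * sin(theta)   (moment arm = d*sin(theta))
d = 24 cm = 0.24 m
Torque = 493 * 0.24 * sin(53)
Torque = 94.49 N*m


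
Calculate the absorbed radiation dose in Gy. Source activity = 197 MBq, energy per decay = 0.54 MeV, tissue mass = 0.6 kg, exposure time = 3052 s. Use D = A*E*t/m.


A = 197 MBq = 1.9700e+08 Bq
E = 0.54 MeV = 8.6508e-14 J
D = A*E*t/m = 1.9700e+08*8.6508e-14*3052/0.6
D = 0.08669 Gy


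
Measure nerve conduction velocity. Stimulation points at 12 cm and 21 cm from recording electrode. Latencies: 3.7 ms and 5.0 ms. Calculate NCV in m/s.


Distance = (21 - 12) / 100 = 0.09 m
dt = (5.0 - 3.7) / 1000 = 0.0013 s
NCV = dist / dt = 69.23 m/s


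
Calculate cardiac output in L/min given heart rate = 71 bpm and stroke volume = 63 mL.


CO = HR * SV
CO = 71 * 63 / 1000
CO = 4.473 L/min


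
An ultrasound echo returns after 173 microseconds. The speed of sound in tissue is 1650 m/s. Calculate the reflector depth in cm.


depth = c * t / 2
t = 173 us = 1.7300e-04 s
depth = 1650 * 1.7300e-04 / 2
depth = 0.142725 m = 14.2725 cm


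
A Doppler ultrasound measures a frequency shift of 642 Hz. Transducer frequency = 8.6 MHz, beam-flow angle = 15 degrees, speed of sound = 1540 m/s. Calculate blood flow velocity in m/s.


v = fd * c / (2 * f0 * cos(theta))
v = 642 * 1540 / (2 * 8.6000e+06 * cos(15))
v = 0.05951 m/s
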